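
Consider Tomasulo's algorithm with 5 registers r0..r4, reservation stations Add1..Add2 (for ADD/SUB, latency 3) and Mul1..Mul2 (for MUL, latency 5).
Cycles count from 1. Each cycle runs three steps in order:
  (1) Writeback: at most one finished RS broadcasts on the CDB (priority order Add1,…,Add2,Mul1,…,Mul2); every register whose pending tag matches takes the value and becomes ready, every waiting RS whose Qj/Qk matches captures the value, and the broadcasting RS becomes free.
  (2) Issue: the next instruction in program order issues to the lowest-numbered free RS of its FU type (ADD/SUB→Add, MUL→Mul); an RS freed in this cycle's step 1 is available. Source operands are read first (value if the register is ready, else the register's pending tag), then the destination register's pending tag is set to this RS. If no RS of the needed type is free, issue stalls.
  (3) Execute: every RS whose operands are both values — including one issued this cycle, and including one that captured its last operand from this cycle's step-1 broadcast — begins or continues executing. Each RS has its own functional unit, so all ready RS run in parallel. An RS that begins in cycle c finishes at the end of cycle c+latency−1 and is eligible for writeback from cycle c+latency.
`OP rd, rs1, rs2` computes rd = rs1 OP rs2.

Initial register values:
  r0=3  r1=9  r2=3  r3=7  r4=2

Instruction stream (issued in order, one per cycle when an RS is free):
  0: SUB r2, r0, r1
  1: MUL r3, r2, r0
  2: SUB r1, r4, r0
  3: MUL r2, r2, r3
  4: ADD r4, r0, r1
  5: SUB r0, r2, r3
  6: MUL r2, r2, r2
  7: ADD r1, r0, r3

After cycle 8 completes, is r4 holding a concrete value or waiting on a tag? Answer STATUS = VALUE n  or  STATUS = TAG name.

STATUS = TAG Add1

  c1: issue SUB r2<-Add1  regs: r0:3,r1:9,r2:Add1,r3:7,r4:2
  c2: issue MUL r3<-Mul1  regs: r0:3,r1:9,r2:Add1,r3:Mul1,r4:2
  c3: issue SUB r1<-Add2  regs: r0:3,r1:Add2,r2:Add1,r3:Mul1,r4:2
  c4: CDB Add1=-6; issue MUL r2<-Mul2  regs: r0:3,r1:Add2,r2:Mul2,r3:Mul1,r4:2
  c5: issue ADD r4<-Add1  regs: r0:3,r1:Add2,r2:Mul2,r3:Mul1,r4:Add1
  c6: CDB Add2=-1; issue SUB r0<-Add2  regs: r0:Add2,r1:-1,r2:Mul2,r3:Mul1,r4:Add1
  c7: stall  regs: r0:Add2,r1:-1,r2:Mul2,r3:Mul1,r4:Add1
  c8: stall  regs: r0:Add2,r1:-1,r2:Mul2,r3:Mul1,r4:Add1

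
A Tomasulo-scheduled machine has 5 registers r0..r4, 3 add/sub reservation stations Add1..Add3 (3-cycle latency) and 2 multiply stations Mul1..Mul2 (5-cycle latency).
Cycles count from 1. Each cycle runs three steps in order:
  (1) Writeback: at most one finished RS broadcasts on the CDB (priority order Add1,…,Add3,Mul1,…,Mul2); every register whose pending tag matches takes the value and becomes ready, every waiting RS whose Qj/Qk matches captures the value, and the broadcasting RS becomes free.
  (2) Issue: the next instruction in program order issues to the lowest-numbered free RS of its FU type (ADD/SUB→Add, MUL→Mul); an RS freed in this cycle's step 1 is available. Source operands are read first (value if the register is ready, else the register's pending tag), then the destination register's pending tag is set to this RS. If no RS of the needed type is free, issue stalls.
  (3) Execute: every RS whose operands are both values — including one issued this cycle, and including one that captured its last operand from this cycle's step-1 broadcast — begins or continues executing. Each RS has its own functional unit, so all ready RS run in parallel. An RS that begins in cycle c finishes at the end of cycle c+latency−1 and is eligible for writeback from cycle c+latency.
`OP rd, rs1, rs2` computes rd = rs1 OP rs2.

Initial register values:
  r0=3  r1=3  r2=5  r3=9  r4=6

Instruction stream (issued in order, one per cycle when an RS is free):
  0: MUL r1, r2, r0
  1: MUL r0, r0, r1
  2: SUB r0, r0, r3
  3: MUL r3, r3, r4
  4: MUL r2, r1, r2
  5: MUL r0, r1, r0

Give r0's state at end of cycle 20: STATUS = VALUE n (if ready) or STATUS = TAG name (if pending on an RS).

cycle 1: issue MUL r1<-Mul1 // r0:3,r1:Mul1,r2:5,r3:9,r4:6
cycle 2: issue MUL r0<-Mul2 // r0:Mul2,r1:Mul1,r2:5,r3:9,r4:6
cycle 3: issue SUB r0<-Add1 // r0:Add1,r1:Mul1,r2:5,r3:9,r4:6
cycle 4: stall // r0:Add1,r1:Mul1,r2:5,r3:9,r4:6
cycle 5: stall // r0:Add1,r1:Mul1,r2:5,r3:9,r4:6
cycle 6: CDB Mul1=15; issue MUL r3<-Mul1 // r0:Add1,r1:15,r2:5,r3:Mul1,r4:6
cycle 7: stall // r0:Add1,r1:15,r2:5,r3:Mul1,r4:6
cycle 8: stall // r0:Add1,r1:15,r2:5,r3:Mul1,r4:6
cycle 9: stall // r0:Add1,r1:15,r2:5,r3:Mul1,r4:6
cycle 10: stall // r0:Add1,r1:15,r2:5,r3:Mul1,r4:6
cycle 11: CDB Mul1=54; issue MUL r2<-Mul1 // r0:Add1,r1:15,r2:Mul1,r3:54,r4:6
cycle 12: CDB Mul2=45; issue MUL r0<-Mul2 // r0:Mul2,r1:15,r2:Mul1,r3:54,r4:6
cycle 13: - // r0:Mul2,r1:15,r2:Mul1,r3:54,r4:6
cycle 14: - // r0:Mul2,r1:15,r2:Mul1,r3:54,r4:6
cycle 15: CDB Add1=36 // r0:Mul2,r1:15,r2:Mul1,r3:54,r4:6
cycle 16: CDB Mul1=75 // r0:Mul2,r1:15,r2:75,r3:54,r4:6
cycle 17: - // r0:Mul2,r1:15,r2:75,r3:54,r4:6
cycle 18: - // r0:Mul2,r1:15,r2:75,r3:54,r4:6
cycle 19: - // r0:Mul2,r1:15,r2:75,r3:54,r4:6
cycle 20: CDB Mul2=540 // r0:540,r1:15,r2:75,r3:54,r4:6

STATUS = VALUE 540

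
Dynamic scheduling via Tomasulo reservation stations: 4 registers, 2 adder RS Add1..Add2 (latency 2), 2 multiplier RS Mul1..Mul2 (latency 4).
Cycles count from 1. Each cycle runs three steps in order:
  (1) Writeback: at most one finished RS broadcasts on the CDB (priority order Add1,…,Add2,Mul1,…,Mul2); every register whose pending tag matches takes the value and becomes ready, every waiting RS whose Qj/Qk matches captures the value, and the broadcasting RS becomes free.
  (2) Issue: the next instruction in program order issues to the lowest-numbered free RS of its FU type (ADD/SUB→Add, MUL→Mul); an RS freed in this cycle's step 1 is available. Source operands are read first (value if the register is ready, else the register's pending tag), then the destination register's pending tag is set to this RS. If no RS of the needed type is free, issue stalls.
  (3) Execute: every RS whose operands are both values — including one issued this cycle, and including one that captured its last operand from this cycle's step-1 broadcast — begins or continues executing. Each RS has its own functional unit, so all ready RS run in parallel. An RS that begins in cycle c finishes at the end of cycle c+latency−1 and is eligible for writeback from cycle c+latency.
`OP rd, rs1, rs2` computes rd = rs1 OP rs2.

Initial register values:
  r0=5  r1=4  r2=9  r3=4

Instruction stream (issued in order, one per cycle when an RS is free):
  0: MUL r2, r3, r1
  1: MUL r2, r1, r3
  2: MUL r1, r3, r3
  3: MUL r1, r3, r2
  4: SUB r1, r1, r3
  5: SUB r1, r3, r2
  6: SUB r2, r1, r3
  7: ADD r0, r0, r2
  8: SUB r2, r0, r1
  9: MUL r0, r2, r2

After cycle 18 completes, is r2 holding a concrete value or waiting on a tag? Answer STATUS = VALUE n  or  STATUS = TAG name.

STATUS = VALUE 1

cycle 1: issue MUL r2<-Mul1 // r0:5,r1:4,r2:Mul1,r3:4
cycle 2: issue MUL r2<-Mul2 // r0:5,r1:4,r2:Mul2,r3:4
cycle 3: stall // r0:5,r1:4,r2:Mul2,r3:4
cycle 4: stall // r0:5,r1:4,r2:Mul2,r3:4
cycle 5: CDB Mul1=16; issue MUL r1<-Mul1 // r0:5,r1:Mul1,r2:Mul2,r3:4
cycle 6: CDB Mul2=16; issue MUL r1<-Mul2 // r0:5,r1:Mul2,r2:16,r3:4
cycle 7: issue SUB r1<-Add1 // r0:5,r1:Add1,r2:16,r3:4
cycle 8: issue SUB r1<-Add2 // r0:5,r1:Add2,r2:16,r3:4
cycle 9: CDB Mul1=16; stall // r0:5,r1:Add2,r2:16,r3:4
cycle 10: CDB Add2=-12; issue SUB r2<-Add2 // r0:5,r1:-12,r2:Add2,r3:4
cycle 11: CDB Mul2=64; stall // r0:5,r1:-12,r2:Add2,r3:4
cycle 12: CDB Add2=-16; issue ADD r0<-Add2 // r0:Add2,r1:-12,r2:-16,r3:4
cycle 13: CDB Add1=60; issue SUB r2<-Add1 // r0:Add2,r1:-12,r2:Add1,r3:4
cycle 14: CDB Add2=-11; issue MUL r0<-Mul1 // r0:Mul1,r1:-12,r2:Add1,r3:4
cycle 15: - // r0:Mul1,r1:-12,r2:Add1,r3:4
cycle 16: CDB Add1=1 // r0:Mul1,r1:-12,r2:1,r3:4
cycle 17: - // r0:Mul1,r1:-12,r2:1,r3:4
cycle 18: - // r0:Mul1,r1:-12,r2:1,r3:4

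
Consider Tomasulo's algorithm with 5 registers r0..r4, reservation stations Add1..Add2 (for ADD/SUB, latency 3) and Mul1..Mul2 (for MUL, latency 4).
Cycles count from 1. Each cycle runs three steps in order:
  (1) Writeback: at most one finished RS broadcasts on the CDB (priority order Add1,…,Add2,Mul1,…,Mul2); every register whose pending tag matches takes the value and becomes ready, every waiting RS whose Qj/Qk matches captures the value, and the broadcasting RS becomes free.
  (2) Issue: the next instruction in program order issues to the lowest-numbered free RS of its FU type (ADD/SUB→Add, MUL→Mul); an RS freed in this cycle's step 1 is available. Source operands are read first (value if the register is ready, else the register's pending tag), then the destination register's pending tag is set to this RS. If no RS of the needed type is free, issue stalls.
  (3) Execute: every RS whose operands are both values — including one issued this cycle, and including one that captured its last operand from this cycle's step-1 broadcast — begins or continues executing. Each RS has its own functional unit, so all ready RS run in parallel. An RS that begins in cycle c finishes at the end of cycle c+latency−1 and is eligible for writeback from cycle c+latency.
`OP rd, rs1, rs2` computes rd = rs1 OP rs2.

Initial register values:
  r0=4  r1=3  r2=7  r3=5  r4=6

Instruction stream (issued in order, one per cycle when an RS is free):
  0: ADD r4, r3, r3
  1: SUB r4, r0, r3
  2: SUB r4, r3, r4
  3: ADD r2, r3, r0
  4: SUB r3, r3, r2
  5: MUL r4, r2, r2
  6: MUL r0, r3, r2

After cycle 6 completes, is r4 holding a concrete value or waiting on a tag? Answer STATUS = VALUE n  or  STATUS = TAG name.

cycle 1: issue ADD r4<-Add1 // r0:4,r1:3,r2:7,r3:5,r4:Add1
cycle 2: issue SUB r4<-Add2 // r0:4,r1:3,r2:7,r3:5,r4:Add2
cycle 3: stall // r0:4,r1:3,r2:7,r3:5,r4:Add2
cycle 4: CDB Add1=10; issue SUB r4<-Add1 // r0:4,r1:3,r2:7,r3:5,r4:Add1
cycle 5: CDB Add2=-1; issue ADD r2<-Add2 // r0:4,r1:3,r2:Add2,r3:5,r4:Add1
cycle 6: stall // r0:4,r1:3,r2:Add2,r3:5,r4:Add1

STATUS = TAG Add1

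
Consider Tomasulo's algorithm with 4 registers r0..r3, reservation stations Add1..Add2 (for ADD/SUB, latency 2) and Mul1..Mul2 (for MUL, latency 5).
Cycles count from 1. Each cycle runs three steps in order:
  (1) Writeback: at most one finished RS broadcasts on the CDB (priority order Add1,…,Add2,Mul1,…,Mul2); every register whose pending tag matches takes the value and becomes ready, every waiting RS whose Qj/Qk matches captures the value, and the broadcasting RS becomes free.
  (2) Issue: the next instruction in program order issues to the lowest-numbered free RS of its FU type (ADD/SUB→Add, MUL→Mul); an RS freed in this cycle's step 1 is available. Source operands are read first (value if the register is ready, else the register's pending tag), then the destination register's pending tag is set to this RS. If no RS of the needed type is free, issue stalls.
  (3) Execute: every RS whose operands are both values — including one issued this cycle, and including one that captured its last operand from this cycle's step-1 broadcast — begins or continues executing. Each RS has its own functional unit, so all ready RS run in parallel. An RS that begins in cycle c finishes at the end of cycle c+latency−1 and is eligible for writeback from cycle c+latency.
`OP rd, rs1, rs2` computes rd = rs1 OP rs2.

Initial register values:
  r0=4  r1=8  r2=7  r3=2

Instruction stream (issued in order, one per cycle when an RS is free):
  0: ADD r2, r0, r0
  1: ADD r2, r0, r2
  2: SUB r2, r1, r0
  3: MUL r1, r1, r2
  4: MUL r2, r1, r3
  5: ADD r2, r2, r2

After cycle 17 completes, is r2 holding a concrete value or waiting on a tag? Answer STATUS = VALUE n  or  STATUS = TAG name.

c1: issue ADD r2<-Add1 | r0:4,r1:8,r2:Add1,r3:2
c2: issue ADD r2<-Add2 | r0:4,r1:8,r2:Add2,r3:2
c3: CDB Add1=8; issue SUB r2<-Add1 | r0:4,r1:8,r2:Add1,r3:2
c4: issue MUL r1<-Mul1 | r0:4,r1:Mul1,r2:Add1,r3:2
c5: CDB Add1=4; issue MUL r2<-Mul2 | r0:4,r1:Mul1,r2:Mul2,r3:2
c6: CDB Add2=12; issue ADD r2<-Add1 | r0:4,r1:Mul1,r2:Add1,r3:2
c7: - | r0:4,r1:Mul1,r2:Add1,r3:2
c8: - | r0:4,r1:Mul1,r2:Add1,r3:2
c9: - | r0:4,r1:Mul1,r2:Add1,r3:2
c10: CDB Mul1=32 | r0:4,r1:32,r2:Add1,r3:2
c11: - | r0:4,r1:32,r2:Add1,r3:2
c12: - | r0:4,r1:32,r2:Add1,r3:2
c13: - | r0:4,r1:32,r2:Add1,r3:2
c14: - | r0:4,r1:32,r2:Add1,r3:2
c15: CDB Mul2=64 | r0:4,r1:32,r2:Add1,r3:2
c16: - | r0:4,r1:32,r2:Add1,r3:2
c17: CDB Add1=128 | r0:4,r1:32,r2:128,r3:2

STATUS = VALUE 128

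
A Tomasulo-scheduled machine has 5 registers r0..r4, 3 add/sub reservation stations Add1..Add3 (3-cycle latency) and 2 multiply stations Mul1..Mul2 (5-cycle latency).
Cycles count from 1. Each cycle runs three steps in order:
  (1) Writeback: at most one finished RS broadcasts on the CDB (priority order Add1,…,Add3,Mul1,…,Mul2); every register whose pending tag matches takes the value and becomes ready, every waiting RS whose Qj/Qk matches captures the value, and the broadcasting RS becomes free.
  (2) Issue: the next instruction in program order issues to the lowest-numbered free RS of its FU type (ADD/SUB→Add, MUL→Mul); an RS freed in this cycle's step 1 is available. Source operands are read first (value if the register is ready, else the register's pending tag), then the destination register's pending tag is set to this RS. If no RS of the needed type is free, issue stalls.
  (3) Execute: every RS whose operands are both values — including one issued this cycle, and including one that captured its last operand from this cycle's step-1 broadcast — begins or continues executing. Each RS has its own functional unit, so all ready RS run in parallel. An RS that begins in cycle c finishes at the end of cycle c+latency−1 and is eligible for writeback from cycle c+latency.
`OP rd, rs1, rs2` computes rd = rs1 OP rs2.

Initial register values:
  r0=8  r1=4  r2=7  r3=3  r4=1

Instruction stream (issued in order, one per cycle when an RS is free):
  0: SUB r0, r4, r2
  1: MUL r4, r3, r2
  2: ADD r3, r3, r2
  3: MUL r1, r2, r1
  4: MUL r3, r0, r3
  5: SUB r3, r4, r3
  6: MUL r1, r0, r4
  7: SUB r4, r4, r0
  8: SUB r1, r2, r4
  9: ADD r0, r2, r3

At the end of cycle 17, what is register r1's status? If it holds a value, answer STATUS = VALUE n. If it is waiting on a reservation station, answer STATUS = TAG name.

STATUS = VALUE -20

cycle 1: issue SUB r0<-Add1 // r0:Add1,r1:4,r2:7,r3:3,r4:1
cycle 2: issue MUL r4<-Mul1 // r0:Add1,r1:4,r2:7,r3:3,r4:Mul1
cycle 3: issue ADD r3<-Add2 // r0:Add1,r1:4,r2:7,r3:Add2,r4:Mul1
cycle 4: CDB Add1=-6; issue MUL r1<-Mul2 // r0:-6,r1:Mul2,r2:7,r3:Add2,r4:Mul1
cycle 5: stall // r0:-6,r1:Mul2,r2:7,r3:Add2,r4:Mul1
cycle 6: CDB Add2=10; stall // r0:-6,r1:Mul2,r2:7,r3:10,r4:Mul1
cycle 7: CDB Mul1=21; issue MUL r3<-Mul1 // r0:-6,r1:Mul2,r2:7,r3:Mul1,r4:21
cycle 8: issue SUB r3<-Add1 // r0:-6,r1:Mul2,r2:7,r3:Add1,r4:21
cycle 9: CDB Mul2=28; issue MUL r1<-Mul2 // r0:-6,r1:Mul2,r2:7,r3:Add1,r4:21
cycle 10: issue SUB r4<-Add2 // r0:-6,r1:Mul2,r2:7,r3:Add1,r4:Add2
cycle 11: issue SUB r1<-Add3 // r0:-6,r1:Add3,r2:7,r3:Add1,r4:Add2
cycle 12: CDB Mul1=-60; stall // r0:-6,r1:Add3,r2:7,r3:Add1,r4:Add2
cycle 13: CDB Add2=27; issue ADD r0<-Add2 // r0:Add2,r1:Add3,r2:7,r3:Add1,r4:27
cycle 14: CDB Mul2=-126 // r0:Add2,r1:Add3,r2:7,r3:Add1,r4:27
cycle 15: CDB Add1=81 // r0:Add2,r1:Add3,r2:7,r3:81,r4:27
cycle 16: CDB Add3=-20 // r0:Add2,r1:-20,r2:7,r3:81,r4:27
cycle 17: - // r0:Add2,r1:-20,r2:7,r3:81,r4:27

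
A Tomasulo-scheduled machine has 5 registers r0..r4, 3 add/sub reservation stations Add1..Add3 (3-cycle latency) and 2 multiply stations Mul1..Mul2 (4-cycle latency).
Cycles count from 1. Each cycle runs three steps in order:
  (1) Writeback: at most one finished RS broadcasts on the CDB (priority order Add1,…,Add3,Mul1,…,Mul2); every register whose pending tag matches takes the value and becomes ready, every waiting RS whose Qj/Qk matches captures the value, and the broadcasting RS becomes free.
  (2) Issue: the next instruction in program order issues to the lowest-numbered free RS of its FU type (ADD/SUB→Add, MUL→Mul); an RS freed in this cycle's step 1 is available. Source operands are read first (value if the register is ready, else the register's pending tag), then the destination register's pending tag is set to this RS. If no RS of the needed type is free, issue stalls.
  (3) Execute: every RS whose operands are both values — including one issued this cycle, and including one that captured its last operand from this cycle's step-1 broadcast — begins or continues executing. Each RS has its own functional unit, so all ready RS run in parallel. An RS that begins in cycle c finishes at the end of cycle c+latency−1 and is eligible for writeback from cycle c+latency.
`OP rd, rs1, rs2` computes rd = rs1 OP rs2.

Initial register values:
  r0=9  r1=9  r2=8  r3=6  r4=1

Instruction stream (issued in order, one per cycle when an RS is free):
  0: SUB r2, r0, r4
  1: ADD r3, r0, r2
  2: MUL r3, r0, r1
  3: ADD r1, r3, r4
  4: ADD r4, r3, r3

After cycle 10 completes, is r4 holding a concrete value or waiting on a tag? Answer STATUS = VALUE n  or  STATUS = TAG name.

  c1: issue SUB r2<-Add1  regs: r0:9,r1:9,r2:Add1,r3:6,r4:1
  c2: issue ADD r3<-Add2  regs: r0:9,r1:9,r2:Add1,r3:Add2,r4:1
  c3: issue MUL r3<-Mul1  regs: r0:9,r1:9,r2:Add1,r3:Mul1,r4:1
  c4: CDB Add1=8; issue ADD r1<-Add1  regs: r0:9,r1:Add1,r2:8,r3:Mul1,r4:1
  c5: issue ADD r4<-Add3  regs: r0:9,r1:Add1,r2:8,r3:Mul1,r4:Add3
  c6: -  regs: r0:9,r1:Add1,r2:8,r3:Mul1,r4:Add3
  c7: CDB Add2=17  regs: r0:9,r1:Add1,r2:8,r3:Mul1,r4:Add3
  c8: CDB Mul1=81  regs: r0:9,r1:Add1,r2:8,r3:81,r4:Add3
  c9: -  regs: r0:9,r1:Add1,r2:8,r3:81,r4:Add3
  c10: -  regs: r0:9,r1:Add1,r2:8,r3:81,r4:Add3

STATUS = TAG Add3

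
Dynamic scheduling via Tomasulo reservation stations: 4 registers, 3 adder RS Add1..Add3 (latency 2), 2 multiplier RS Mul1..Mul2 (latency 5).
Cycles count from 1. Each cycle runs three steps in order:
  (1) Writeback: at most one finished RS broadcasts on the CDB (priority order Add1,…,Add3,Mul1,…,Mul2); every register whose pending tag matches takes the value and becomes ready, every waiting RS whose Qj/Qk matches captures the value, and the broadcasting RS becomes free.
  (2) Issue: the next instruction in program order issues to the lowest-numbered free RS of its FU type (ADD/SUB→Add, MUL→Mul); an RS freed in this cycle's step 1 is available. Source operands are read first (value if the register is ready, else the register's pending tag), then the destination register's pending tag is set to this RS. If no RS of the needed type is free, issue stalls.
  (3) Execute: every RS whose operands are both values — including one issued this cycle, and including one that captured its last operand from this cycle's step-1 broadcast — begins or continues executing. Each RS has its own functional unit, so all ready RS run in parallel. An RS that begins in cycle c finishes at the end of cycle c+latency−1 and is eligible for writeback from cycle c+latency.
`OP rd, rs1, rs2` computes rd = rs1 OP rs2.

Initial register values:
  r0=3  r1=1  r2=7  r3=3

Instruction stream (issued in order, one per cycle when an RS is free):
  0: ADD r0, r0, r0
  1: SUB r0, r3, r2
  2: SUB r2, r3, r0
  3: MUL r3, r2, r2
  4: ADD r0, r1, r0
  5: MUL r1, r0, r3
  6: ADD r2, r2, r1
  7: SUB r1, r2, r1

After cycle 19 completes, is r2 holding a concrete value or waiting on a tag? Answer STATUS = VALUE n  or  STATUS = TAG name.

STATUS = VALUE -140

  c1: issue ADD r0<-Add1  regs: r0:Add1,r1:1,r2:7,r3:3
  c2: issue SUB r0<-Add2  regs: r0:Add2,r1:1,r2:7,r3:3
  c3: CDB Add1=6; issue SUB r2<-Add1  regs: r0:Add2,r1:1,r2:Add1,r3:3
  c4: CDB Add2=-4; issue MUL r3<-Mul1  regs: r0:-4,r1:1,r2:Add1,r3:Mul1
  c5: issue ADD r0<-Add2  regs: r0:Add2,r1:1,r2:Add1,r3:Mul1
  c6: CDB Add1=7; issue MUL r1<-Mul2  regs: r0:Add2,r1:Mul2,r2:7,r3:Mul1
  c7: CDB Add2=-3; issue ADD r2<-Add1  regs: r0:-3,r1:Mul2,r2:Add1,r3:Mul1
  c8: issue SUB r1<-Add2  regs: r0:-3,r1:Add2,r2:Add1,r3:Mul1
  c9: -  regs: r0:-3,r1:Add2,r2:Add1,r3:Mul1
  c10: -  regs: r0:-3,r1:Add2,r2:Add1,r3:Mul1
  c11: CDB Mul1=49  regs: r0:-3,r1:Add2,r2:Add1,r3:49
  c12: -  regs: r0:-3,r1:Add2,r2:Add1,r3:49
  c13: -  regs: r0:-3,r1:Add2,r2:Add1,r3:49
  c14: -  regs: r0:-3,r1:Add2,r2:Add1,r3:49
  c15: -  regs: r0:-3,r1:Add2,r2:Add1,r3:49
  c16: CDB Mul2=-147  regs: r0:-3,r1:Add2,r2:Add1,r3:49
  c17: -  regs: r0:-3,r1:Add2,r2:Add1,r3:49
  c18: CDB Add1=-140  regs: r0:-3,r1:Add2,r2:-140,r3:49
  c19: -  regs: r0:-3,r1:Add2,r2:-140,r3:49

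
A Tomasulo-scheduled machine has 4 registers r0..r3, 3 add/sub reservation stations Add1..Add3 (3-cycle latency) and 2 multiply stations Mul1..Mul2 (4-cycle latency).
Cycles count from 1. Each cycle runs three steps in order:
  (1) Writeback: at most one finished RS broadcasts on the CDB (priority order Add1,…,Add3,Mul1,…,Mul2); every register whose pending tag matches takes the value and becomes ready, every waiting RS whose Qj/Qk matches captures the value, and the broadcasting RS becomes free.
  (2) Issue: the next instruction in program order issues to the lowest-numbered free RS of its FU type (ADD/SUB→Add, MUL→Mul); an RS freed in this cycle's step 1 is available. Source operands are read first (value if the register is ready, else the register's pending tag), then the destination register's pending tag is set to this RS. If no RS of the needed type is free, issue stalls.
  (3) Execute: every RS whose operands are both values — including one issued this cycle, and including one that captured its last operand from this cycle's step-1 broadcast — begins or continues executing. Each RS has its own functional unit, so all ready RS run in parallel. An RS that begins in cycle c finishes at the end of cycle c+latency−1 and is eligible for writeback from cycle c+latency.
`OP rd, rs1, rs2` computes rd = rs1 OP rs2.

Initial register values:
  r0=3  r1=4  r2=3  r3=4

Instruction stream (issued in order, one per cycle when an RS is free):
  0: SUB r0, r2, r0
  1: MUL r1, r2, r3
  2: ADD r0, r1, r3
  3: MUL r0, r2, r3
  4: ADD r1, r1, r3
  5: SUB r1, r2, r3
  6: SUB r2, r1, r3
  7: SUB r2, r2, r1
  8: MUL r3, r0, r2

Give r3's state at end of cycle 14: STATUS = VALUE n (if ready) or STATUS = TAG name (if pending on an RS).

STATUS = TAG Mul1

cycle 1: issue SUB r0<-Add1 // r0:Add1,r1:4,r2:3,r3:4
cycle 2: issue MUL r1<-Mul1 // r0:Add1,r1:Mul1,r2:3,r3:4
cycle 3: issue ADD r0<-Add2 // r0:Add2,r1:Mul1,r2:3,r3:4
cycle 4: CDB Add1=0; issue MUL r0<-Mul2 // r0:Mul2,r1:Mul1,r2:3,r3:4
cycle 5: issue ADD r1<-Add1 // r0:Mul2,r1:Add1,r2:3,r3:4
cycle 6: CDB Mul1=12; issue SUB r1<-Add3 // r0:Mul2,r1:Add3,r2:3,r3:4
cycle 7: stall // r0:Mul2,r1:Add3,r2:3,r3:4
cycle 8: CDB Mul2=12; stall // r0:12,r1:Add3,r2:3,r3:4
cycle 9: CDB Add1=16; issue SUB r2<-Add1 // r0:12,r1:Add3,r2:Add1,r3:4
cycle 10: CDB Add2=16; issue SUB r2<-Add2 // r0:12,r1:Add3,r2:Add2,r3:4
cycle 11: CDB Add3=-1; issue MUL r3<-Mul1 // r0:12,r1:-1,r2:Add2,r3:Mul1
cycle 12: - // r0:12,r1:-1,r2:Add2,r3:Mul1
cycle 13: - // r0:12,r1:-1,r2:Add2,r3:Mul1
cycle 14: CDB Add1=-5 // r0:12,r1:-1,r2:Add2,r3:Mul1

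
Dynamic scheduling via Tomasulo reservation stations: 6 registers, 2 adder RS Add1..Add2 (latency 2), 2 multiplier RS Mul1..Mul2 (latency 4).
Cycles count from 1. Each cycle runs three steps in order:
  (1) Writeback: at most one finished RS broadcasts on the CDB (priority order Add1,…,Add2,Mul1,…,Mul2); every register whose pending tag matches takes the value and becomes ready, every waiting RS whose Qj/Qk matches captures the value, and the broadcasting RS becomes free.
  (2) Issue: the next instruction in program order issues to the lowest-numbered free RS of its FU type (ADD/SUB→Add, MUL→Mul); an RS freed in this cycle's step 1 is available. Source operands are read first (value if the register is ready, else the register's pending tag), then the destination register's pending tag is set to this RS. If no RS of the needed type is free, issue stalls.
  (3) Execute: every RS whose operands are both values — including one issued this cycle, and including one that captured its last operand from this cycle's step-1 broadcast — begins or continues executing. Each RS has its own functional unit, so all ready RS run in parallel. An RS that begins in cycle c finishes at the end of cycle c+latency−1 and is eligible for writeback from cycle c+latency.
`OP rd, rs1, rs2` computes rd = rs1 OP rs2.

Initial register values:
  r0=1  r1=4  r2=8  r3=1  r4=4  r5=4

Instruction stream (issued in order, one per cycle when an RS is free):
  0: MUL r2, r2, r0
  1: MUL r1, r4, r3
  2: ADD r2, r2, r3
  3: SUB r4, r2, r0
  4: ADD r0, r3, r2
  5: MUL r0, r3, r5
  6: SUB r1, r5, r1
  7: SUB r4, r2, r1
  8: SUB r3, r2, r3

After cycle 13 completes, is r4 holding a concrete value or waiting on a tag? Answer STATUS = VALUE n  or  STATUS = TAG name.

STATUS = TAG Add2

  c1: issue MUL r2<-Mul1  regs: r0:1,r1:4,r2:Mul1,r3:1,r4:4,r5:4
  c2: issue MUL r1<-Mul2  regs: r0:1,r1:Mul2,r2:Mul1,r3:1,r4:4,r5:4
  c3: issue ADD r2<-Add1  regs: r0:1,r1:Mul2,r2:Add1,r3:1,r4:4,r5:4
  c4: issue SUB r4<-Add2  regs: r0:1,r1:Mul2,r2:Add1,r3:1,r4:Add2,r5:4
  c5: CDB Mul1=8; stall  regs: r0:1,r1:Mul2,r2:Add1,r3:1,r4:Add2,r5:4
  c6: CDB Mul2=4; stall  regs: r0:1,r1:4,r2:Add1,r3:1,r4:Add2,r5:4
  c7: CDB Add1=9; issue ADD r0<-Add1  regs: r0:Add1,r1:4,r2:9,r3:1,r4:Add2,r5:4
  c8: issue MUL r0<-Mul1  regs: r0:Mul1,r1:4,r2:9,r3:1,r4:Add2,r5:4
  c9: CDB Add1=10; issue SUB r1<-Add1  regs: r0:Mul1,r1:Add1,r2:9,r3:1,r4:Add2,r5:4
  c10: CDB Add2=8; issue SUB r4<-Add2  regs: r0:Mul1,r1:Add1,r2:9,r3:1,r4:Add2,r5:4
  c11: CDB Add1=0; issue SUB r3<-Add1  regs: r0:Mul1,r1:0,r2:9,r3:Add1,r4:Add2,r5:4
  c12: CDB Mul1=4  regs: r0:4,r1:0,r2:9,r3:Add1,r4:Add2,r5:4
  c13: CDB Add1=8  regs: r0:4,r1:0,r2:9,r3:8,r4:Add2,r5:4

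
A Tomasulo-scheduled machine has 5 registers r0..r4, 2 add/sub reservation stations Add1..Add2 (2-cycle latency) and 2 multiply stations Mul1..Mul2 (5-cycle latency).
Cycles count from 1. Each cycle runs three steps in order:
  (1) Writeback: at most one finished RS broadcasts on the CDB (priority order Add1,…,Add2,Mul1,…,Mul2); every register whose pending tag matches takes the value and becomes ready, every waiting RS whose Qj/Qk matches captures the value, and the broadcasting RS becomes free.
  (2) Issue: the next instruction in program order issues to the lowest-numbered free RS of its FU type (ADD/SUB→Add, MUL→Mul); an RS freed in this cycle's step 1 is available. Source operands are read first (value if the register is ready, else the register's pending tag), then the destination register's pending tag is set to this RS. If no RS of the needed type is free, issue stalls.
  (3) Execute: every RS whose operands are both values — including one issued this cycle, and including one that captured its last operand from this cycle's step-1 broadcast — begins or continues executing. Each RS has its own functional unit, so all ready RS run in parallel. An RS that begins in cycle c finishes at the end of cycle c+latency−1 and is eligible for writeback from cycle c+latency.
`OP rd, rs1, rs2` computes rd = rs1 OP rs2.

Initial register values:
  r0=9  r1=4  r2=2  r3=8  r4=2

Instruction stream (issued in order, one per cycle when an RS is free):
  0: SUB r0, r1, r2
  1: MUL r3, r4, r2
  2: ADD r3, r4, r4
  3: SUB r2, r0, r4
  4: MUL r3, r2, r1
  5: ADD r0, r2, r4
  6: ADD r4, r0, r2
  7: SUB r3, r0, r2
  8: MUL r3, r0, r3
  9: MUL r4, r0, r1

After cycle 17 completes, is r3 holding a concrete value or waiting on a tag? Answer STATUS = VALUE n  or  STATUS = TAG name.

  c1: issue SUB r0<-Add1  regs: r0:Add1,r1:4,r2:2,r3:8,r4:2
  c2: issue MUL r3<-Mul1  regs: r0:Add1,r1:4,r2:2,r3:Mul1,r4:2
  c3: CDB Add1=2; issue ADD r3<-Add1  regs: r0:2,r1:4,r2:2,r3:Add1,r4:2
  c4: issue SUB r2<-Add2  regs: r0:2,r1:4,r2:Add2,r3:Add1,r4:2
  c5: CDB Add1=4; issue MUL r3<-Mul2  regs: r0:2,r1:4,r2:Add2,r3:Mul2,r4:2
  c6: CDB Add2=0; issue ADD r0<-Add1  regs: r0:Add1,r1:4,r2:0,r3:Mul2,r4:2
  c7: CDB Mul1=4; issue ADD r4<-Add2  regs: r0:Add1,r1:4,r2:0,r3:Mul2,r4:Add2
  c8: CDB Add1=2; issue SUB r3<-Add1  regs: r0:2,r1:4,r2:0,r3:Add1,r4:Add2
  c9: issue MUL r3<-Mul1  regs: r0:2,r1:4,r2:0,r3:Mul1,r4:Add2
  c10: CDB Add1=2; stall  regs: r0:2,r1:4,r2:0,r3:Mul1,r4:Add2
  c11: CDB Add2=2; stall  regs: r0:2,r1:4,r2:0,r3:Mul1,r4:2
  c12: CDB Mul2=0; issue MUL r4<-Mul2  regs: r0:2,r1:4,r2:0,r3:Mul1,r4:Mul2
  c13: -  regs: r0:2,r1:4,r2:0,r3:Mul1,r4:Mul2
  c14: -  regs: r0:2,r1:4,r2:0,r3:Mul1,r4:Mul2
  c15: CDB Mul1=4  regs: r0:2,r1:4,r2:0,r3:4,r4:Mul2
  c16: -  regs: r0:2,r1:4,r2:0,r3:4,r4:Mul2
  c17: CDB Mul2=8  regs: r0:2,r1:4,r2:0,r3:4,r4:8

STATUS = VALUE 4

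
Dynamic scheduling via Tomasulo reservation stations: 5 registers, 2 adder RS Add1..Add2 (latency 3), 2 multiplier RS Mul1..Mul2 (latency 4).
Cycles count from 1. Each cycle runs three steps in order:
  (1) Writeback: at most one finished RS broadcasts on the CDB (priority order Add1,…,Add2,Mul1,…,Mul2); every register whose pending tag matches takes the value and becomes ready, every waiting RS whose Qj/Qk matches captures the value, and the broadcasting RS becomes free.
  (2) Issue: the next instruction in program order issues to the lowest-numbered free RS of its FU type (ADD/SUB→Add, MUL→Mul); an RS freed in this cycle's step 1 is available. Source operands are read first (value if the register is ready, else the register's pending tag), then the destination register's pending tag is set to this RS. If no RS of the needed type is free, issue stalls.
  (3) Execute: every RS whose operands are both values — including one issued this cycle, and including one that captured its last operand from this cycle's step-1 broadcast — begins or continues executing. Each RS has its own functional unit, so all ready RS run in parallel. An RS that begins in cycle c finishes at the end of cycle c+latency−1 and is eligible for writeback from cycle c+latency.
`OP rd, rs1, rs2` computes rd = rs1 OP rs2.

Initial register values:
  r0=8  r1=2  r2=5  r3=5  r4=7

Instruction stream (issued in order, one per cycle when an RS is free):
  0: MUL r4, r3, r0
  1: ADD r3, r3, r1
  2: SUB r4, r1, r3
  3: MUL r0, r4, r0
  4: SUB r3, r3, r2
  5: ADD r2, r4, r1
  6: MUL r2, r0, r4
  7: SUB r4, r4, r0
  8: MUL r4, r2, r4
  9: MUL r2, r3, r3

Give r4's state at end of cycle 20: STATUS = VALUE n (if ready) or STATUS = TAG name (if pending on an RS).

c1: issue MUL r4<-Mul1 | r0:8,r1:2,r2:5,r3:5,r4:Mul1
c2: issue ADD r3<-Add1 | r0:8,r1:2,r2:5,r3:Add1,r4:Mul1
c3: issue SUB r4<-Add2 | r0:8,r1:2,r2:5,r3:Add1,r4:Add2
c4: issue MUL r0<-Mul2 | r0:Mul2,r1:2,r2:5,r3:Add1,r4:Add2
c5: CDB Add1=7; issue SUB r3<-Add1 | r0:Mul2,r1:2,r2:5,r3:Add1,r4:Add2
c6: CDB Mul1=40; stall | r0:Mul2,r1:2,r2:5,r3:Add1,r4:Add2
c7: stall | r0:Mul2,r1:2,r2:5,r3:Add1,r4:Add2
c8: CDB Add1=2; issue ADD r2<-Add1 | r0:Mul2,r1:2,r2:Add1,r3:2,r4:Add2
c9: CDB Add2=-5; issue MUL r2<-Mul1 | r0:Mul2,r1:2,r2:Mul1,r3:2,r4:-5
c10: issue SUB r4<-Add2 | r0:Mul2,r1:2,r2:Mul1,r3:2,r4:Add2
c11: stall | r0:Mul2,r1:2,r2:Mul1,r3:2,r4:Add2
c12: CDB Add1=-3; stall | r0:Mul2,r1:2,r2:Mul1,r3:2,r4:Add2
c13: CDB Mul2=-40; issue MUL r4<-Mul2 | r0:-40,r1:2,r2:Mul1,r3:2,r4:Mul2
c14: stall | r0:-40,r1:2,r2:Mul1,r3:2,r4:Mul2
c15: stall | r0:-40,r1:2,r2:Mul1,r3:2,r4:Mul2
c16: CDB Add2=35; stall | r0:-40,r1:2,r2:Mul1,r3:2,r4:Mul2
c17: CDB Mul1=200; issue MUL r2<-Mul1 | r0:-40,r1:2,r2:Mul1,r3:2,r4:Mul2
c18: - | r0:-40,r1:2,r2:Mul1,r3:2,r4:Mul2
c19: - | r0:-40,r1:2,r2:Mul1,r3:2,r4:Mul2
c20: - | r0:-40,r1:2,r2:Mul1,r3:2,r4:Mul2

STATUS = TAG Mul2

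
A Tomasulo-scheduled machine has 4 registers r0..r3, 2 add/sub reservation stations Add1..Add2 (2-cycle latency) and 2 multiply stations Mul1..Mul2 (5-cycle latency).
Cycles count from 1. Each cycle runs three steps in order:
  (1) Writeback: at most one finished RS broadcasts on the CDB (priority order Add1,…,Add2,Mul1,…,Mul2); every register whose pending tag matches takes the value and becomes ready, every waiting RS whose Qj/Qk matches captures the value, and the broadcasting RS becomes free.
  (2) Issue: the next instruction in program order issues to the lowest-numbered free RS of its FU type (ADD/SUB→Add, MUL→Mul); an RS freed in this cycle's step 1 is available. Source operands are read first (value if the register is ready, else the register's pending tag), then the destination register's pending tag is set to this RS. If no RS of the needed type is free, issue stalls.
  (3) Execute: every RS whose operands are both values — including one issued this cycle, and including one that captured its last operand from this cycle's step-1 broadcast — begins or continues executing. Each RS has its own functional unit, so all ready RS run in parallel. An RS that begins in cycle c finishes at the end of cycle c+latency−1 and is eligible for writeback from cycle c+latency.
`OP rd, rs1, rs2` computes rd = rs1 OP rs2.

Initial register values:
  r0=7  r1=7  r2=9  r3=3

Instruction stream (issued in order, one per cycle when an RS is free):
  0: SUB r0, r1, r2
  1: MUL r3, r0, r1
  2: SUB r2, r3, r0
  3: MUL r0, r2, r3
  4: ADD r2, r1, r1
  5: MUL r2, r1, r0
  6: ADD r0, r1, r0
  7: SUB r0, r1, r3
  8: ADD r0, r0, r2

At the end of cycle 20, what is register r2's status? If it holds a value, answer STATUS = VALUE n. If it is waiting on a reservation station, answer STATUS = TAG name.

c1: issue SUB r0<-Add1 | r0:Add1,r1:7,r2:9,r3:3
c2: issue MUL r3<-Mul1 | r0:Add1,r1:7,r2:9,r3:Mul1
c3: CDB Add1=-2; issue SUB r2<-Add1 | r0:-2,r1:7,r2:Add1,r3:Mul1
c4: issue MUL r0<-Mul2 | r0:Mul2,r1:7,r2:Add1,r3:Mul1
c5: issue ADD r2<-Add2 | r0:Mul2,r1:7,r2:Add2,r3:Mul1
c6: stall | r0:Mul2,r1:7,r2:Add2,r3:Mul1
c7: CDB Add2=14; stall | r0:Mul2,r1:7,r2:14,r3:Mul1
c8: CDB Mul1=-14; issue MUL r2<-Mul1 | r0:Mul2,r1:7,r2:Mul1,r3:-14
c9: issue ADD r0<-Add2 | r0:Add2,r1:7,r2:Mul1,r3:-14
c10: CDB Add1=-12; issue SUB r0<-Add1 | r0:Add1,r1:7,r2:Mul1,r3:-14
c11: stall | r0:Add1,r1:7,r2:Mul1,r3:-14
c12: CDB Add1=21; issue ADD r0<-Add1 | r0:Add1,r1:7,r2:Mul1,r3:-14
c13: - | r0:Add1,r1:7,r2:Mul1,r3:-14
c14: - | r0:Add1,r1:7,r2:Mul1,r3:-14
c15: CDB Mul2=168 | r0:Add1,r1:7,r2:Mul1,r3:-14
c16: - | r0:Add1,r1:7,r2:Mul1,r3:-14
c17: CDB Add2=175 | r0:Add1,r1:7,r2:Mul1,r3:-14
c18: - | r0:Add1,r1:7,r2:Mul1,r3:-14
c19: - | r0:Add1,r1:7,r2:Mul1,r3:-14
c20: CDB Mul1=1176 | r0:Add1,r1:7,r2:1176,r3:-14

STATUS = VALUE 1176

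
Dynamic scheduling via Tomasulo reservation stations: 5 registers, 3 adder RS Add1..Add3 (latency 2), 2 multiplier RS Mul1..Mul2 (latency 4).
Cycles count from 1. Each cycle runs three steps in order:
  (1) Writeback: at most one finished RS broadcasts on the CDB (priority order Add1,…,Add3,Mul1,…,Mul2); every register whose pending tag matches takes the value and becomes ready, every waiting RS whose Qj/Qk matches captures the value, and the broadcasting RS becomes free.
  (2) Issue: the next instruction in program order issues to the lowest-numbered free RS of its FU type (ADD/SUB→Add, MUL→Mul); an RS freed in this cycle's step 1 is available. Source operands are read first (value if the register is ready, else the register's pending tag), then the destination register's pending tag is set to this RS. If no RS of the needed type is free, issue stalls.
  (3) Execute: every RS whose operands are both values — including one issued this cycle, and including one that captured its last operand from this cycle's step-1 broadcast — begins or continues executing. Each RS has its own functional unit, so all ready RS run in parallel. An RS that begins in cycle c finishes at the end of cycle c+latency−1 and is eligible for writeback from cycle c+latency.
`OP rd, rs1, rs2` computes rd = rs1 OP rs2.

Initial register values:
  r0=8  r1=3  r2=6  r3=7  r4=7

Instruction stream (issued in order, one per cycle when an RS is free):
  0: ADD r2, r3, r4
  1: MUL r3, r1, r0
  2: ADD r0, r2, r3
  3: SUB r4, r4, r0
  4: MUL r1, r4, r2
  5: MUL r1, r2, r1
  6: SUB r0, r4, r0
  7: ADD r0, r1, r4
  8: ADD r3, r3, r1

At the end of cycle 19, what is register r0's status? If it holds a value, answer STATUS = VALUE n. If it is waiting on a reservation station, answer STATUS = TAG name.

STATUS = TAG Add1

  c1: issue ADD r2<-Add1  regs: r0:8,r1:3,r2:Add1,r3:7,r4:7
  c2: issue MUL r3<-Mul1  regs: r0:8,r1:3,r2:Add1,r3:Mul1,r4:7
  c3: CDB Add1=14; issue ADD r0<-Add1  regs: r0:Add1,r1:3,r2:14,r3:Mul1,r4:7
  c4: issue SUB r4<-Add2  regs: r0:Add1,r1:3,r2:14,r3:Mul1,r4:Add2
  c5: issue MUL r1<-Mul2  regs: r0:Add1,r1:Mul2,r2:14,r3:Mul1,r4:Add2
  c6: CDB Mul1=24; issue MUL r1<-Mul1  regs: r0:Add1,r1:Mul1,r2:14,r3:24,r4:Add2
  c7: issue SUB r0<-Add3  regs: r0:Add3,r1:Mul1,r2:14,r3:24,r4:Add2
  c8: CDB Add1=38; issue ADD r0<-Add1  regs: r0:Add1,r1:Mul1,r2:14,r3:24,r4:Add2
  c9: stall  regs: r0:Add1,r1:Mul1,r2:14,r3:24,r4:Add2
  c10: CDB Add2=-31; issue ADD r3<-Add2  regs: r0:Add1,r1:Mul1,r2:14,r3:Add2,r4:-31
  c11: -  regs: r0:Add1,r1:Mul1,r2:14,r3:Add2,r4:-31
  c12: CDB Add3=-69  regs: r0:Add1,r1:Mul1,r2:14,r3:Add2,r4:-31
  c13: -  regs: r0:Add1,r1:Mul1,r2:14,r3:Add2,r4:-31
  c14: CDB Mul2=-434  regs: r0:Add1,r1:Mul1,r2:14,r3:Add2,r4:-31
  c15: -  regs: r0:Add1,r1:Mul1,r2:14,r3:Add2,r4:-31
  c16: -  regs: r0:Add1,r1:Mul1,r2:14,r3:Add2,r4:-31
  c17: -  regs: r0:Add1,r1:Mul1,r2:14,r3:Add2,r4:-31
  c18: CDB Mul1=-6076  regs: r0:Add1,r1:-6076,r2:14,r3:Add2,r4:-31
  c19: -  regs: r0:Add1,r1:-6076,r2:14,r3:Add2,r4:-31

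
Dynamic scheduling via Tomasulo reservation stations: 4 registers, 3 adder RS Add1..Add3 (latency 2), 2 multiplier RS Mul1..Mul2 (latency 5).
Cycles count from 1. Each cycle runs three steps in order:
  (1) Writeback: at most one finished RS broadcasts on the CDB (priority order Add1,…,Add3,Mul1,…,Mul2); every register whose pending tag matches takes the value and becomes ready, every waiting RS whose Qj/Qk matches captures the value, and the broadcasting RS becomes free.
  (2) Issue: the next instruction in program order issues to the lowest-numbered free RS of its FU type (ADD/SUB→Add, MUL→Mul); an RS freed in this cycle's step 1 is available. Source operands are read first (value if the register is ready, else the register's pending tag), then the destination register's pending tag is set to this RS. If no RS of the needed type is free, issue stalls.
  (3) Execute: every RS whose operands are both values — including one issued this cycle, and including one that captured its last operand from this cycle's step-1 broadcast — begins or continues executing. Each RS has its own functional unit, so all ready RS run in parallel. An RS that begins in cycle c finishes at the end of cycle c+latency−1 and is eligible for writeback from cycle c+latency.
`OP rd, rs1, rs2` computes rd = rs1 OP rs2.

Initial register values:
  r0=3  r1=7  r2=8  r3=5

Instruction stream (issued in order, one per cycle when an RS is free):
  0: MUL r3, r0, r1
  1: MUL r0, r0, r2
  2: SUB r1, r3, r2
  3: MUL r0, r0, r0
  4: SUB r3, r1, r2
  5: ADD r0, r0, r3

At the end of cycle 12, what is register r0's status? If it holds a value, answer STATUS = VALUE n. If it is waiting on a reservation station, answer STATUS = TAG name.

STATUS = TAG Add1

  c1: issue MUL r3<-Mul1  regs: r0:3,r1:7,r2:8,r3:Mul1
  c2: issue MUL r0<-Mul2  regs: r0:Mul2,r1:7,r2:8,r3:Mul1
  c3: issue SUB r1<-Add1  regs: r0:Mul2,r1:Add1,r2:8,r3:Mul1
  c4: stall  regs: r0:Mul2,r1:Add1,r2:8,r3:Mul1
  c5: stall  regs: r0:Mul2,r1:Add1,r2:8,r3:Mul1
  c6: CDB Mul1=21; issue MUL r0<-Mul1  regs: r0:Mul1,r1:Add1,r2:8,r3:21
  c7: CDB Mul2=24; issue SUB r3<-Add2  regs: r0:Mul1,r1:Add1,r2:8,r3:Add2
  c8: CDB Add1=13; issue ADD r0<-Add1  regs: r0:Add1,r1:13,r2:8,r3:Add2
  c9: -  regs: r0:Add1,r1:13,r2:8,r3:Add2
  c10: CDB Add2=5  regs: r0:Add1,r1:13,r2:8,r3:5
  c11: -  regs: r0:Add1,r1:13,r2:8,r3:5
  c12: CDB Mul1=576  regs: r0:Add1,r1:13,r2:8,r3:5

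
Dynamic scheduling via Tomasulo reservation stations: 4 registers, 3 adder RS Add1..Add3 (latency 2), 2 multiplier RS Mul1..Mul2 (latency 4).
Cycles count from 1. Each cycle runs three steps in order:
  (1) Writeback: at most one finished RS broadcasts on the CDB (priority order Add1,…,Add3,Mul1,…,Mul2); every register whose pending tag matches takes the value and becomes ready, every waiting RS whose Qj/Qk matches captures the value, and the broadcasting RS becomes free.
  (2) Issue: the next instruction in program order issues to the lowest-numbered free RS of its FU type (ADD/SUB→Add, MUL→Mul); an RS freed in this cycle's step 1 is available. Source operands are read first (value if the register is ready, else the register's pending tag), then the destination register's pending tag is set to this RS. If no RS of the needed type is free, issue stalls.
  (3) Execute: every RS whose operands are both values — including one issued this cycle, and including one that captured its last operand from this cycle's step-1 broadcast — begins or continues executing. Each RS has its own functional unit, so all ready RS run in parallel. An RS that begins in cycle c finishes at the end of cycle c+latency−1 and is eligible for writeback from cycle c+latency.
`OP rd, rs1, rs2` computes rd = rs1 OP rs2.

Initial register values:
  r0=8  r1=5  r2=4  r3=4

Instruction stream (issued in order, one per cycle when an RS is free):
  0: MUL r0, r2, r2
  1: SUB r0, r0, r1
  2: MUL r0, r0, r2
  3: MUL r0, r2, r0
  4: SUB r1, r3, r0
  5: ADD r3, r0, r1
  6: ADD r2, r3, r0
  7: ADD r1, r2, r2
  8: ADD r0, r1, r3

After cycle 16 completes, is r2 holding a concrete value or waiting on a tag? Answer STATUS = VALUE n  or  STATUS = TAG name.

c1: issue MUL r0<-Mul1 | r0:Mul1,r1:5,r2:4,r3:4
c2: issue SUB r0<-Add1 | r0:Add1,r1:5,r2:4,r3:4
c3: issue MUL r0<-Mul2 | r0:Mul2,r1:5,r2:4,r3:4
c4: stall | r0:Mul2,r1:5,r2:4,r3:4
c5: CDB Mul1=16; issue MUL r0<-Mul1 | r0:Mul1,r1:5,r2:4,r3:4
c6: issue SUB r1<-Add2 | r0:Mul1,r1:Add2,r2:4,r3:4
c7: CDB Add1=11; issue ADD r3<-Add1 | r0:Mul1,r1:Add2,r2:4,r3:Add1
c8: issue ADD r2<-Add3 | r0:Mul1,r1:Add2,r2:Add3,r3:Add1
c9: stall | r0:Mul1,r1:Add2,r2:Add3,r3:Add1
c10: stall | r0:Mul1,r1:Add2,r2:Add3,r3:Add1
c11: CDB Mul2=44; stall | r0:Mul1,r1:Add2,r2:Add3,r3:Add1
c12: stall | r0:Mul1,r1:Add2,r2:Add3,r3:Add1
c13: stall | r0:Mul1,r1:Add2,r2:Add3,r3:Add1
c14: stall | r0:Mul1,r1:Add2,r2:Add3,r3:Add1
c15: CDB Mul1=176; stall | r0:176,r1:Add2,r2:Add3,r3:Add1
c16: stall | r0:176,r1:Add2,r2:Add3,r3:Add1

STATUS = TAG Add3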